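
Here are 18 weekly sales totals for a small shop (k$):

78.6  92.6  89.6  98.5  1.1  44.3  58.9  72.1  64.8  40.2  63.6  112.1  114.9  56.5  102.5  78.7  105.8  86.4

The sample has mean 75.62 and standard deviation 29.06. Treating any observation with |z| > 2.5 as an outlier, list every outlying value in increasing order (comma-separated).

1.1

Cutoffs at x̄ ± 2.5s: 75.62 ± 2.5·29.06 = [2.97, 148.27].
1.1: z = -2.56, |z| > 2.5 → outlier.
Every other value lies within [2.97, 148.27].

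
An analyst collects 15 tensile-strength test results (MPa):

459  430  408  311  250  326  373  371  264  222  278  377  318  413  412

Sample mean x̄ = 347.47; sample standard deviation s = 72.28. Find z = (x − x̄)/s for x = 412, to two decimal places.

z = (412 − 347.47) / 72.28 = 0.89.

0.89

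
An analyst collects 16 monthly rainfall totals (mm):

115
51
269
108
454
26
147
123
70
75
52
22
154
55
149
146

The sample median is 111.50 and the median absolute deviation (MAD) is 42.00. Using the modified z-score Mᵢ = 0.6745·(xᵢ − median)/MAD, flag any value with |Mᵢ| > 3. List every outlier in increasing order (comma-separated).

|Mᵢ| > 3 ⇔ |xᵢ − 111.50| > 3·42.00/0.6745 = 186.81.
So outliers lie outside [-75.31, 298.31].
454: M = 5.50 → outlier.

454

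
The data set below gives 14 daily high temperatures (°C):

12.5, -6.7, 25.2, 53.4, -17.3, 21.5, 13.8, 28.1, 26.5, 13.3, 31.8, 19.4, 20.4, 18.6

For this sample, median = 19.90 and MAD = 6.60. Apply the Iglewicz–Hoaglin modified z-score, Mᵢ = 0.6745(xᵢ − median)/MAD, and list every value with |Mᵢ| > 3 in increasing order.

-17.3, 53.4

|Mᵢ| > 3 ⇔ |xᵢ − 19.90| > 3·6.60/0.6745 = 29.36.
So outliers lie outside [-9.46, 49.26].
-17.3: M = -3.80 → outlier.
53.4: M = 3.42 → outlier.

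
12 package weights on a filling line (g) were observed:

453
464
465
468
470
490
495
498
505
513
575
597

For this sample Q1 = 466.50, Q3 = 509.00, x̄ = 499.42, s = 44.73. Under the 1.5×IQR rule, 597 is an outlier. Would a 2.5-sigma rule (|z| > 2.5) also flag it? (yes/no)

no

z = (597 − 499.42) / 44.73 = 2.18.
|z| = 2.18 ≤ 2.5.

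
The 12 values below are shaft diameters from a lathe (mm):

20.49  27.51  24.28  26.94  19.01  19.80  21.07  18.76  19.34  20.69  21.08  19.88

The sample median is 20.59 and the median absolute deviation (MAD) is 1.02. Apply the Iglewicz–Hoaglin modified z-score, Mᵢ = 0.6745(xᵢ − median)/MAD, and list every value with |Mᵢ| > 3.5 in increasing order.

|Mᵢ| > 3.5 ⇔ |xᵢ − 20.59| > 3.5·1.02/0.6745 = 5.29.
So outliers lie outside [15.30, 25.88].
26.94: M = 4.20 → outlier.
27.51: M = 4.58 → outlier.

26.94, 27.51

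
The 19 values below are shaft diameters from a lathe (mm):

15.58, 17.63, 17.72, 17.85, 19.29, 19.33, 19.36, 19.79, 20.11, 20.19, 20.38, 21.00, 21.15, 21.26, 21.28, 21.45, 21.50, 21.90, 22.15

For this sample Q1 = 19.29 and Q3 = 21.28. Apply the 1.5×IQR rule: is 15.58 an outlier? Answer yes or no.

IQR = Q3 − Q1 = 21.28 − 19.29 = 1.99.
Lower fence = Q1 − 1.5·IQR = 19.29 − 2.985 = 16.305.
Upper fence = Q3 + 1.5·IQR = 21.28 + 2.985 = 24.265.
15.58 lies below the lower fence.

yes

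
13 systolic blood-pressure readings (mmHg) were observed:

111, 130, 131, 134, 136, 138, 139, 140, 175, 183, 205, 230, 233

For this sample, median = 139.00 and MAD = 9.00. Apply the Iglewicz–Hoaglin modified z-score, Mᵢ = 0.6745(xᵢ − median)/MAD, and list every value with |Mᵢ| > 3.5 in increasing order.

205, 230, 233

|Mᵢ| > 3.5 ⇔ |xᵢ − 139.00| > 3.5·9.00/0.6745 = 46.70.
So outliers lie outside [92.30, 185.70].
205: M = 4.95 → outlier.
230: M = 6.82 → outlier.
233: M = 7.04 → outlier.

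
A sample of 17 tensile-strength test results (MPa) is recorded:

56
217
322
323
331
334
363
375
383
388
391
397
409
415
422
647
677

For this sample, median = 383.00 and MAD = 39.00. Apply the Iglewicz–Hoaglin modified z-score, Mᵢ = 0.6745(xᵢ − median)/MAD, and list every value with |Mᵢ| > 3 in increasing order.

56, 647, 677

|Mᵢ| > 3 ⇔ |xᵢ − 383.00| > 3·39.00/0.6745 = 173.46.
So outliers lie outside [209.54, 556.46].
56: M = -5.66 → outlier.
647: M = 4.57 → outlier.
677: M = 5.08 → outlier.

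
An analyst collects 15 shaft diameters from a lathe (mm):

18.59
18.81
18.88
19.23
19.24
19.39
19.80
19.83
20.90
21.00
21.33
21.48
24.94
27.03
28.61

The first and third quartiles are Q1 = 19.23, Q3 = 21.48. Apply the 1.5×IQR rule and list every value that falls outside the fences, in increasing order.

IQR = Q3 − Q1 = 21.48 − 19.23 = 2.25.
Lower fence = Q1 − 1.5·IQR = 19.23 − 3.375 = 15.855.
Upper fence = Q3 + 1.5·IQR = 21.48 + 3.375 = 24.855.
24.94 > 24.855 → outlier.
27.03 > 24.855 → outlier.
28.61 > 24.855 → outlier.
All remaining values lie within [15.855, 24.855].

24.94, 27.03, 28.61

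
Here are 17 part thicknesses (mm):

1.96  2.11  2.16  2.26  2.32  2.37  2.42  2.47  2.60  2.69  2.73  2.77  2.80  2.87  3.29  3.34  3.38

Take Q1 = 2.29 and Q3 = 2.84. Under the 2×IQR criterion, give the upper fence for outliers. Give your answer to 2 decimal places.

3.94

IQR = Q3 − Q1 = 2.84 − 2.29 = 0.55.
Lower fence = Q1 − 2·IQR = 2.29 − 1.10 = 1.19.
Upper fence = Q3 + 2·IQR = 2.84 + 1.10 = 3.94.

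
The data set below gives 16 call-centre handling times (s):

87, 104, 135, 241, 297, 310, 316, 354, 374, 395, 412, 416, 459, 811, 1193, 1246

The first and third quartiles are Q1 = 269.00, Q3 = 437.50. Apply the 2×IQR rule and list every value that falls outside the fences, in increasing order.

811, 1193, 1246

IQR = Q3 − Q1 = 437.50 − 269.00 = 168.50.
Lower fence = Q1 − 2·IQR = 269.00 − 337.00 = -68.00.
Upper fence = Q3 + 2·IQR = 437.50 + 337.00 = 774.50.
811 > 774.50 → outlier.
1193 > 774.50 → outlier.
1246 > 774.50 → outlier.
All remaining values lie within [-68.00, 774.50].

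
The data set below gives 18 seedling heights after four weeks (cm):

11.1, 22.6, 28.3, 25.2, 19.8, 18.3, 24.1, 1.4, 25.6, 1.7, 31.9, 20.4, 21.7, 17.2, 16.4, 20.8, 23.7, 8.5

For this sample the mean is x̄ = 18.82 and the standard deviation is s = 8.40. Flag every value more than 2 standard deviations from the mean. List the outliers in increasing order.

Cutoffs at x̄ ± 2s: 18.82 ± 2·8.40 = [2.02, 35.62].
1.4: z = -2.07, |z| > 2 → outlier.
1.7: z = -2.04, |z| > 2 → outlier.
Every other value lies within [2.02, 35.62].

1.4, 1.7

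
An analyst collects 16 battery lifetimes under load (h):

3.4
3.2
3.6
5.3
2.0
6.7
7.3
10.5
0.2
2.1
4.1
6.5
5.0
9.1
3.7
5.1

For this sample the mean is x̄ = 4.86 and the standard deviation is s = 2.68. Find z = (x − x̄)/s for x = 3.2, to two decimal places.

-0.62

z = (3.2 − 4.86) / 2.68 = -0.62.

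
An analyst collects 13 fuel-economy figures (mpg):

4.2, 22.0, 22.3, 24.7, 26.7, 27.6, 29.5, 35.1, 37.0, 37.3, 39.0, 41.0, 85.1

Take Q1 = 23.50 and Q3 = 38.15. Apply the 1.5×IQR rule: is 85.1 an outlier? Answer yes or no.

yes

IQR = Q3 − Q1 = 38.15 − 23.50 = 14.65.
Lower fence = Q1 − 1.5·IQR = 23.50 − 21.975 = 1.525.
Upper fence = Q3 + 1.5·IQR = 38.15 + 21.975 = 60.125.
85.1 lies above the upper fence.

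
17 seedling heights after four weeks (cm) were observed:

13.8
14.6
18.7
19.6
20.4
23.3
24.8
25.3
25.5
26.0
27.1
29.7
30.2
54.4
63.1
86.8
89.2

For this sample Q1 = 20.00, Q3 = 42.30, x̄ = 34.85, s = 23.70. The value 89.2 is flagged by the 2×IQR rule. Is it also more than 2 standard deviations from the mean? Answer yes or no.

z = (89.2 − 34.85) / 23.70 = 2.29.
|z| = 2.29 > 2.

yes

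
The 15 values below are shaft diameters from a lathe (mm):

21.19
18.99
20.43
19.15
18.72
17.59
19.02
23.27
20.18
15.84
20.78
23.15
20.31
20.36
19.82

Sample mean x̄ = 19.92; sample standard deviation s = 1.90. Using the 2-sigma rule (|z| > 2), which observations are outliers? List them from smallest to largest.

Cutoffs at x̄ ± 2s: 19.92 ± 2·1.90 = [16.12, 23.72].
15.84: z = -2.15, |z| > 2 → outlier.
Every other value lies within [16.12, 23.72].

15.84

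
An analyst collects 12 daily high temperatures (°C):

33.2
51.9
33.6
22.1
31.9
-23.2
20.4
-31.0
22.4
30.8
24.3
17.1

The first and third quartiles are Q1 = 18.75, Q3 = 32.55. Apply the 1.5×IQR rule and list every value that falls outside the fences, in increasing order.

IQR = Q3 − Q1 = 32.55 − 18.75 = 13.80.
Lower fence = Q1 − 1.5·IQR = 18.75 − 20.70 = -1.95.
Upper fence = Q3 + 1.5·IQR = 32.55 + 20.70 = 53.25.
-31.0 < -1.95 → outlier.
-23.2 < -1.95 → outlier.
All remaining values lie within [-1.95, 53.25].

-31.0, -23.2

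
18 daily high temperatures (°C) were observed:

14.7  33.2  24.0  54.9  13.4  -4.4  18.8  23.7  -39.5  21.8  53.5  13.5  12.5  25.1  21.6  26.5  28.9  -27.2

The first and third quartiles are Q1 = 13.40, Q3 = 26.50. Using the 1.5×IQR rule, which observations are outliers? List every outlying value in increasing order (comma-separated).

-39.5, -27.2, 53.5, 54.9

IQR = Q3 − Q1 = 26.50 − 13.40 = 13.10.
Lower fence = Q1 − 1.5·IQR = 13.40 − 19.65 = -6.25.
Upper fence = Q3 + 1.5·IQR = 26.50 + 19.65 = 46.15.
-39.5 < -6.25 → outlier.
-27.2 < -6.25 → outlier.
53.5 > 46.15 → outlier.
54.9 > 46.15 → outlier.
All remaining values lie within [-6.25, 46.15].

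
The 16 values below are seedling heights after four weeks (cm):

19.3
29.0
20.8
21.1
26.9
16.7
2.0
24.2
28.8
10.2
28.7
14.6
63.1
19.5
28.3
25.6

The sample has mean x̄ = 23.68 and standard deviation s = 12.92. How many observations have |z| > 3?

1

Cutoffs: x̄ ± 3s = [-15.08, 62.44].
Outside the cutoffs: 63.1.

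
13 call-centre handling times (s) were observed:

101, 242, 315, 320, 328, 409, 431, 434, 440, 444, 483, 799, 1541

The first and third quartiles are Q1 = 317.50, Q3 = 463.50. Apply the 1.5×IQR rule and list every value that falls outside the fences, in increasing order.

IQR = Q3 − Q1 = 463.50 − 317.50 = 146.00.
Lower fence = Q1 − 1.5·IQR = 317.50 − 219.00 = 98.50.
Upper fence = Q3 + 1.5·IQR = 463.50 + 219.00 = 682.50.
799 > 682.50 → outlier.
1541 > 682.50 → outlier.
All remaining values lie within [98.50, 682.50].

799, 1541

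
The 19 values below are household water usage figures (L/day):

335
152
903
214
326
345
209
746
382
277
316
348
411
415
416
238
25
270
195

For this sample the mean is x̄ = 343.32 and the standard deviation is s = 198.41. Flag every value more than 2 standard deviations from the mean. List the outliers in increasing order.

Cutoffs at x̄ ± 2s: 343.32 ± 2·198.41 = [-53.50, 740.14].
746: z = 2.03, |z| > 2 → outlier.
903: z = 2.82, |z| > 2 → outlier.
Every other value lies within [-53.50, 740.14].

746, 903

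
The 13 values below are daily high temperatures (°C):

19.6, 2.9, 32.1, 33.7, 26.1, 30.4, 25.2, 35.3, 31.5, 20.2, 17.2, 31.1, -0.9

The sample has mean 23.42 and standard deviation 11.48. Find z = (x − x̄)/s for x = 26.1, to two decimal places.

0.23

z = (26.1 − 23.42) / 11.48 = 0.23.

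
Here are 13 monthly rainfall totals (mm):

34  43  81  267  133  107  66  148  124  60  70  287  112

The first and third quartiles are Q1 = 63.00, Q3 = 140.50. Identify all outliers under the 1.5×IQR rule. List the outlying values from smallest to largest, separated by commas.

267, 287

IQR = Q3 − Q1 = 140.50 − 63.00 = 77.50.
Lower fence = Q1 − 1.5·IQR = 63.00 − 116.25 = -53.25.
Upper fence = Q3 + 1.5·IQR = 140.50 + 116.25 = 256.75.
267 > 256.75 → outlier.
287 > 256.75 → outlier.
All remaining values lie within [-53.25, 256.75].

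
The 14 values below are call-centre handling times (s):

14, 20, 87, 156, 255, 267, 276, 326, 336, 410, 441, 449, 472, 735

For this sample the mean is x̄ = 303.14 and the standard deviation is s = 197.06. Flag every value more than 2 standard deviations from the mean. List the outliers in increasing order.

Cutoffs at x̄ ± 2s: 303.14 ± 2·197.06 = [-90.98, 697.26].
735: z = 2.19, |z| > 2 → outlier.
Every other value lies within [-90.98, 697.26].

735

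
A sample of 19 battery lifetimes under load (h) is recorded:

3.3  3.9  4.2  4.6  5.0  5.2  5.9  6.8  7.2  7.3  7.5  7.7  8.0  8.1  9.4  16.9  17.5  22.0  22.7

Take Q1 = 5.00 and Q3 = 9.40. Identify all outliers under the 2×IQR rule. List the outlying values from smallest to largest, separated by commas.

IQR = Q3 − Q1 = 9.40 − 5.00 = 4.40.
Lower fence = Q1 − 2·IQR = 5.00 − 8.80 = -3.80.
Upper fence = Q3 + 2·IQR = 9.40 + 8.80 = 18.20.
22.0 > 18.20 → outlier.
22.7 > 18.20 → outlier.
All remaining values lie within [-3.80, 18.20].

22.0, 22.7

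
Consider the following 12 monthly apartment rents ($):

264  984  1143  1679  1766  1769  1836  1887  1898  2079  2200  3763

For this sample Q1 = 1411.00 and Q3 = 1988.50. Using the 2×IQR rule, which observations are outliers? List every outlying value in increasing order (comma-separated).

IQR = Q3 − Q1 = 1988.50 − 1411.00 = 577.50.
Lower fence = Q1 − 2·IQR = 1411.00 − 1155.00 = 256.00.
Upper fence = Q3 + 2·IQR = 1988.50 + 1155.00 = 3143.50.
3763 > 3143.50 → outlier.
All remaining values lie within [256.00, 3143.50].

3763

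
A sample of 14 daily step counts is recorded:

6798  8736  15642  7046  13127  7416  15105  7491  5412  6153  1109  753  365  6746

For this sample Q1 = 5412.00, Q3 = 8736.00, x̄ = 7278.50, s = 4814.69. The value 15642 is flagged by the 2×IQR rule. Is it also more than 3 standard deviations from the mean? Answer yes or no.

z = (15642 − 7278.50) / 4814.69 = 1.74.
|z| = 1.74 ≤ 3.

no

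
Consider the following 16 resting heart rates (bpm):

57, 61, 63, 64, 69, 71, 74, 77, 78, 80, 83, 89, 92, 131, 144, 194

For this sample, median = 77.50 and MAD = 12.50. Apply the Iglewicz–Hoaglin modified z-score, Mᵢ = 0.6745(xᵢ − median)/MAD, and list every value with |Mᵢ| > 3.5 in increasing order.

|Mᵢ| > 3.5 ⇔ |xᵢ − 77.50| > 3.5·12.50/0.6745 = 64.86.
So outliers lie outside [12.64, 142.36].
144: M = 3.59 → outlier.
194: M = 6.29 → outlier.

144, 194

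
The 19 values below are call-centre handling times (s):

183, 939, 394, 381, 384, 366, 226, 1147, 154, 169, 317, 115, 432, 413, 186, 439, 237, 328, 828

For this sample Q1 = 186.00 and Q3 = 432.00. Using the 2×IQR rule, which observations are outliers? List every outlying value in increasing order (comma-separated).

939, 1147

IQR = Q3 − Q1 = 432.00 − 186.00 = 246.00.
Lower fence = Q1 − 2·IQR = 186.00 − 492.00 = -306.00.
Upper fence = Q3 + 2·IQR = 432.00 + 492.00 = 924.00.
939 > 924.00 → outlier.
1147 > 924.00 → outlier.
All remaining values lie within [-306.00, 924.00].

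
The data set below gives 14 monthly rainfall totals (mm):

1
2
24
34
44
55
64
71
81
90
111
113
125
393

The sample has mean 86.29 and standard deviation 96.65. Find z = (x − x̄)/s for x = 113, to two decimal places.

z = (113 − 86.29) / 96.65 = 0.28.

0.28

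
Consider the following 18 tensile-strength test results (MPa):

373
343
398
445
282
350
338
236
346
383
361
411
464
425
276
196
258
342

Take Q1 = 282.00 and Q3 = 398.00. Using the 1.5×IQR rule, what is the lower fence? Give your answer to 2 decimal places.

108.00

IQR = Q3 − Q1 = 398.00 − 282.00 = 116.00.
Lower fence = Q1 − 1.5·IQR = 282.00 − 174.00 = 108.00.
Upper fence = Q3 + 1.5·IQR = 398.00 + 174.00 = 572.00.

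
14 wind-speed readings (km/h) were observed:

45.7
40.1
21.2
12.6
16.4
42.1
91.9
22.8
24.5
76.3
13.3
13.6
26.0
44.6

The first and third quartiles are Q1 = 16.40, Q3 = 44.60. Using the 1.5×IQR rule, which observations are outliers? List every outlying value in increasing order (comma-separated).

IQR = Q3 − Q1 = 44.60 − 16.40 = 28.20.
Lower fence = Q1 − 1.5·IQR = 16.40 − 42.30 = -25.90.
Upper fence = Q3 + 1.5·IQR = 44.60 + 42.30 = 86.90.
91.9 > 86.90 → outlier.
All remaining values lie within [-25.90, 86.90].

91.9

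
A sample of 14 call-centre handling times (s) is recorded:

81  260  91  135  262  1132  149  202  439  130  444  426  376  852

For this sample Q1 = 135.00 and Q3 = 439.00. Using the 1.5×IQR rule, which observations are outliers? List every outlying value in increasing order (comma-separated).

1132

IQR = Q3 − Q1 = 439.00 − 135.00 = 304.00.
Lower fence = Q1 − 1.5·IQR = 135.00 − 456.00 = -321.00.
Upper fence = Q3 + 1.5·IQR = 439.00 + 456.00 = 895.00.
1132 > 895.00 → outlier.
All remaining values lie within [-321.00, 895.00].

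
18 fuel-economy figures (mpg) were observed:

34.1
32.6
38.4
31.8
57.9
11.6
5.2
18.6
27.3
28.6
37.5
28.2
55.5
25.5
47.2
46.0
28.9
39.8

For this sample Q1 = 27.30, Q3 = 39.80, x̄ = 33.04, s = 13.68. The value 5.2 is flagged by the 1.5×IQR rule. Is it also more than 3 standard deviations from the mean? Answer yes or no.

no

z = (5.2 − 33.04) / 13.68 = -2.04.
|z| = 2.04 ≤ 3.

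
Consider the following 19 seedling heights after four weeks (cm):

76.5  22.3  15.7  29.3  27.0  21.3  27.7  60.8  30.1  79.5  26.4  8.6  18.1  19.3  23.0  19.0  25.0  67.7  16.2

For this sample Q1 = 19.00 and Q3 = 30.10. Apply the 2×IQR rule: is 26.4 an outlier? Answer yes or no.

no

IQR = Q3 − Q1 = 30.10 − 19.00 = 11.10.
Lower fence = Q1 − 2·IQR = 19.00 − 22.20 = -3.20.
Upper fence = Q3 + 2·IQR = 30.10 + 22.20 = 52.30.
26.4 lies within [-3.20, 52.30].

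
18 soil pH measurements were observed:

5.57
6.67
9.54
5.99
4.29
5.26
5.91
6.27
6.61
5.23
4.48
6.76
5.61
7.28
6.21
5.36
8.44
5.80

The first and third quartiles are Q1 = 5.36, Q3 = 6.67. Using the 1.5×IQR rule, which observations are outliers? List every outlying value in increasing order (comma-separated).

IQR = Q3 − Q1 = 6.67 − 5.36 = 1.31.
Lower fence = Q1 − 1.5·IQR = 5.36 − 1.965 = 3.395.
Upper fence = Q3 + 1.5·IQR = 6.67 + 1.965 = 8.635.
9.54 > 8.635 → outlier.
All remaining values lie within [3.395, 8.635].

9.54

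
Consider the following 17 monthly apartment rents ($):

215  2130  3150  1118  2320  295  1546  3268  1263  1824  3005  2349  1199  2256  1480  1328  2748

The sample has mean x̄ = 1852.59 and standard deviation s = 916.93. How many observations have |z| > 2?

0

Cutoffs: x̄ ± 2s = [18.73, 3686.45].
Every value lies within the cutoffs.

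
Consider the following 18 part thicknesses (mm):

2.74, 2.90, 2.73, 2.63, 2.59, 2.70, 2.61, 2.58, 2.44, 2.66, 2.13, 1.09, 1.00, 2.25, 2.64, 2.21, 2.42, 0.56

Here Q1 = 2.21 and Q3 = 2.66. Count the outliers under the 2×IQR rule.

3

IQR = 0.45; fences at 2.21 − 0.90 = 1.31 and 2.66 + 0.90 = 3.56.
Outside the cutoffs: 0.56, 1.00, 1.09.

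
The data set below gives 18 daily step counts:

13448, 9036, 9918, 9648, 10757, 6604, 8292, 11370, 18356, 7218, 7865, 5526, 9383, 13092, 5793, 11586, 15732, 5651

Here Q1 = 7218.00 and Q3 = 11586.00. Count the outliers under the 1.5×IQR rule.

1

IQR = 4368.00; fences at 7218.00 − 6552.00 = 666.00 and 11586.00 + 6552.00 = 18138.00.
Outside the cutoffs: 18356.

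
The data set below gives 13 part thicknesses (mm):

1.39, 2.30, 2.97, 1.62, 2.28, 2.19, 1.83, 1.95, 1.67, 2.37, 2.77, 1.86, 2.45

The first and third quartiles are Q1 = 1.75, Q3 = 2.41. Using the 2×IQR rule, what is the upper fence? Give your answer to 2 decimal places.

IQR = Q3 − Q1 = 2.41 − 1.75 = 0.66.
Lower fence = Q1 − 2·IQR = 1.75 − 1.32 = 0.43.
Upper fence = Q3 + 2·IQR = 2.41 + 1.32 = 3.73.

3.73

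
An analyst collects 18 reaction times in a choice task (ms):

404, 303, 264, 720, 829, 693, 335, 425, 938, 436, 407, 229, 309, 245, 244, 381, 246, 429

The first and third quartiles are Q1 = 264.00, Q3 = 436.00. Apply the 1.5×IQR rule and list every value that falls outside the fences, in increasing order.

IQR = Q3 − Q1 = 436.00 − 264.00 = 172.00.
Lower fence = Q1 − 1.5·IQR = 264.00 − 258.00 = 6.00.
Upper fence = Q3 + 1.5·IQR = 436.00 + 258.00 = 694.00.
720 > 694.00 → outlier.
829 > 694.00 → outlier.
938 > 694.00 → outlier.
All remaining values lie within [6.00, 694.00].

720, 829, 938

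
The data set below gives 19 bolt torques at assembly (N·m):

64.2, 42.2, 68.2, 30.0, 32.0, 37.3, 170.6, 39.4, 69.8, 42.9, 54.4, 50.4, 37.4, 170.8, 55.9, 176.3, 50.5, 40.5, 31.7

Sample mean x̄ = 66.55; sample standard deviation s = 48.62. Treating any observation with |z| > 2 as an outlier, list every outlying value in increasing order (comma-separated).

170.6, 170.8, 176.3

Cutoffs at x̄ ± 2s: 66.55 ± 2·48.62 = [-30.69, 163.79].
170.6: z = 2.14, |z| > 2 → outlier.
170.8: z = 2.14, |z| > 2 → outlier.
176.3: z = 2.26, |z| > 2 → outlier.
Every other value lies within [-30.69, 163.79].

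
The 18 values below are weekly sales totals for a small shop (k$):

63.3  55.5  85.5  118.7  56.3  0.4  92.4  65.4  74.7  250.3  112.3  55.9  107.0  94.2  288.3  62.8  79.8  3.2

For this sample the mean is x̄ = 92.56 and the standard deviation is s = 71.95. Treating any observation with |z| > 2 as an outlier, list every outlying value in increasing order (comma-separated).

Cutoffs at x̄ ± 2s: 92.56 ± 2·71.95 = [-51.34, 236.46].
250.3: z = 2.19, |z| > 2 → outlier.
288.3: z = 2.72, |z| > 2 → outlier.
Every other value lies within [-51.34, 236.46].

250.3, 288.3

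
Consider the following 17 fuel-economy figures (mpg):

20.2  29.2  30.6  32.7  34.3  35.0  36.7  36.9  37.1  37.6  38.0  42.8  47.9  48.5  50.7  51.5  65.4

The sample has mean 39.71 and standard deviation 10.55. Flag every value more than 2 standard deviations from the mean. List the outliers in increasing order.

65.4

Cutoffs at x̄ ± 2s: 39.71 ± 2·10.55 = [18.61, 60.81].
65.4: z = 2.44, |z| > 2 → outlier.
Every other value lies within [18.61, 60.81].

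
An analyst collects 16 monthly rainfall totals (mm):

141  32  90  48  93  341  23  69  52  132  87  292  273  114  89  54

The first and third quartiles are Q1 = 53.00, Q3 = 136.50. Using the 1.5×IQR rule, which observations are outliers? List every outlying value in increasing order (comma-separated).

IQR = Q3 − Q1 = 136.50 − 53.00 = 83.50.
Lower fence = Q1 − 1.5·IQR = 53.00 − 125.25 = -72.25.
Upper fence = Q3 + 1.5·IQR = 136.50 + 125.25 = 261.75.
273 > 261.75 → outlier.
292 > 261.75 → outlier.
341 > 261.75 → outlier.
All remaining values lie within [-72.25, 261.75].

273, 292, 341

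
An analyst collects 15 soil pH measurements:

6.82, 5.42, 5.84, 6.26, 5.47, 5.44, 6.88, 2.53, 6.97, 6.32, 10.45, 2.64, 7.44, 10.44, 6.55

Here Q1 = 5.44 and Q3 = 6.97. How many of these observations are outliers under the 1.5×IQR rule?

IQR = 1.53; fences at 5.44 − 2.295 = 3.145 and 6.97 + 2.295 = 9.265.
Outside the cutoffs: 2.53, 2.64, 10.44, 10.45.

4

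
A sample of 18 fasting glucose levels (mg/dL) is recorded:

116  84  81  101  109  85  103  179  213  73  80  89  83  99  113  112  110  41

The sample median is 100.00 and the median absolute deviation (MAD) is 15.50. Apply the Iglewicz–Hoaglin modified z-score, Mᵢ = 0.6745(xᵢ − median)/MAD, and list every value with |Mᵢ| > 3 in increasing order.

179, 213

|Mᵢ| > 3 ⇔ |xᵢ − 100.00| > 3·15.50/0.6745 = 68.94.
So outliers lie outside [31.06, 168.94].
179: M = 3.44 → outlier.
213: M = 4.92 → outlier.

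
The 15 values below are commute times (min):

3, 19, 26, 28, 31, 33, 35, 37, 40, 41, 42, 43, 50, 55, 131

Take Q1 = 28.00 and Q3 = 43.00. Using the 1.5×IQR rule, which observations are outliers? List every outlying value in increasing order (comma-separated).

3, 131

IQR = Q3 − Q1 = 43.00 − 28.00 = 15.00.
Lower fence = Q1 − 1.5·IQR = 28.00 − 22.50 = 5.50.
Upper fence = Q3 + 1.5·IQR = 43.00 + 22.50 = 65.50.
3 < 5.50 → outlier.
131 > 65.50 → outlier.
All remaining values lie within [5.50, 65.50].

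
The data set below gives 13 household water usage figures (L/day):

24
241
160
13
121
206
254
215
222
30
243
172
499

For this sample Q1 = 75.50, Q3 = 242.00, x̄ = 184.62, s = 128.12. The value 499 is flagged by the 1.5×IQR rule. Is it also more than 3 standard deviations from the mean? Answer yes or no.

z = (499 − 184.62) / 128.12 = 2.45.
|z| = 2.45 ≤ 3.

no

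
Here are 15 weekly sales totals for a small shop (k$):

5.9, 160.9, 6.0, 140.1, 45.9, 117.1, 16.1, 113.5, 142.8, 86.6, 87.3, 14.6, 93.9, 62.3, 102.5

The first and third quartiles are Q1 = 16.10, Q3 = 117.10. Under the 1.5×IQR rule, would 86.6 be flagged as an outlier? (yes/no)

no

IQR = Q3 − Q1 = 117.10 − 16.10 = 101.00.
Lower fence = Q1 − 1.5·IQR = 16.10 − 151.50 = -135.40.
Upper fence = Q3 + 1.5·IQR = 117.10 + 151.50 = 268.60.
86.6 lies within [-135.40, 268.60].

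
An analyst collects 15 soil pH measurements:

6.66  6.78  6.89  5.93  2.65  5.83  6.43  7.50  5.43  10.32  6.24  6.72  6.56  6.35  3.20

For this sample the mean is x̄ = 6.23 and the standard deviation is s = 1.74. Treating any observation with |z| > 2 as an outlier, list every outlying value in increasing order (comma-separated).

2.65, 10.32

Cutoffs at x̄ ± 2s: 6.23 ± 2·1.74 = [2.75, 9.71].
2.65: z = -2.06, |z| > 2 → outlier.
10.32: z = 2.35, |z| > 2 → outlier.
Every other value lies within [2.75, 9.71].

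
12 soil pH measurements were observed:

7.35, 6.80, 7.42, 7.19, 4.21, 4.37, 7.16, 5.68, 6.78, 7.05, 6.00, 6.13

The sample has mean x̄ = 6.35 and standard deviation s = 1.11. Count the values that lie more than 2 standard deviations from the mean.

Cutoffs: x̄ ± 2s = [4.13, 8.57].
Every value lies within the cutoffs.

0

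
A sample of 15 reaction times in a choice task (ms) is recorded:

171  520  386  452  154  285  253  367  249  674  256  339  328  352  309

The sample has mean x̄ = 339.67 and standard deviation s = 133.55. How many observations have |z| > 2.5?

Cutoffs: x̄ ± 2.5s = [5.795, 673.545].
Outside the cutoffs: 674.

1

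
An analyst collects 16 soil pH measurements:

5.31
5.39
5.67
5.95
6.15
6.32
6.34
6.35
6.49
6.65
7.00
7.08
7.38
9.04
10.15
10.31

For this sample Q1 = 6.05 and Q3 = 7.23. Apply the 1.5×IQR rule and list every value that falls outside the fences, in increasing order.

9.04, 10.15, 10.31

IQR = Q3 − Q1 = 7.23 − 6.05 = 1.18.
Lower fence = Q1 − 1.5·IQR = 6.05 − 1.77 = 4.28.
Upper fence = Q3 + 1.5·IQR = 7.23 + 1.77 = 9.00.
9.04 > 9.00 → outlier.
10.15 > 9.00 → outlier.
10.31 > 9.00 → outlier.
All remaining values lie within [4.28, 9.00].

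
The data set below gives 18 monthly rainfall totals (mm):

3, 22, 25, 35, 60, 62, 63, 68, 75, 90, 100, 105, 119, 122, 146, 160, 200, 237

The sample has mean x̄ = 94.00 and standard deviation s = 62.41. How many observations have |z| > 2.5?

0

Cutoffs: x̄ ± 2.5s = [-62.025, 250.025].
Every value lies within the cutoffs.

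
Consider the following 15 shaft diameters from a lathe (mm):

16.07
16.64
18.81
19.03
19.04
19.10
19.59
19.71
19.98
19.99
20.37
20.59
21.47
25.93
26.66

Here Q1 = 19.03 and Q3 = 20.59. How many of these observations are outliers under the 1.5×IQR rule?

4

IQR = 1.56; fences at 19.03 − 2.34 = 16.69 and 20.59 + 2.34 = 22.93.
Outside the cutoffs: 16.07, 16.64, 25.93, 26.66.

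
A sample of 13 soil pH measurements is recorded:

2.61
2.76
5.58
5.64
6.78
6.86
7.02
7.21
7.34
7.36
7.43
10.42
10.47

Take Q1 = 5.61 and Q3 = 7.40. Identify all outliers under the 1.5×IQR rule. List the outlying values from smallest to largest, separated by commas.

2.61, 2.76, 10.42, 10.47

IQR = Q3 − Q1 = 7.40 − 5.61 = 1.79.
Lower fence = Q1 − 1.5·IQR = 5.61 − 2.685 = 2.925.
Upper fence = Q3 + 1.5·IQR = 7.40 + 2.685 = 10.085.
2.61 < 2.925 → outlier.
2.76 < 2.925 → outlier.
10.42 > 10.085 → outlier.
10.47 > 10.085 → outlier.
All remaining values lie within [2.925, 10.085].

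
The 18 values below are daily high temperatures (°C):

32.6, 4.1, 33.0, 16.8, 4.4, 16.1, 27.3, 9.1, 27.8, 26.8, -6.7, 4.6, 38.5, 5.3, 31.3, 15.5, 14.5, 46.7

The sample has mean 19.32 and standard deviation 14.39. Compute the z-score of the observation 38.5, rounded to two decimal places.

z = (38.5 − 19.32) / 14.39 = 1.33.

1.33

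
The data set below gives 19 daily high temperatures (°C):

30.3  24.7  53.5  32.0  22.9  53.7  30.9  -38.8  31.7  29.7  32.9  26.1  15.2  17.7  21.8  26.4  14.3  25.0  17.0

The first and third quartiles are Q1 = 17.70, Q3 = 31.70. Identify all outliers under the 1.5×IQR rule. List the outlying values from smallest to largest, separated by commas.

IQR = Q3 − Q1 = 31.70 − 17.70 = 14.00.
Lower fence = Q1 − 1.5·IQR = 17.70 − 21.00 = -3.30.
Upper fence = Q3 + 1.5·IQR = 31.70 + 21.00 = 52.70.
-38.8 < -3.30 → outlier.
53.5 > 52.70 → outlier.
53.7 > 52.70 → outlier.
All remaining values lie within [-3.30, 52.70].

-38.8, 53.5, 53.7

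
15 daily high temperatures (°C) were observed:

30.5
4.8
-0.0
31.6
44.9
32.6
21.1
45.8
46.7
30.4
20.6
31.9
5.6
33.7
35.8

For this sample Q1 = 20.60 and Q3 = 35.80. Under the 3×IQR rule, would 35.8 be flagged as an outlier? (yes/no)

IQR = Q3 − Q1 = 35.80 − 20.60 = 15.20.
Lower fence = Q1 − 3·IQR = 20.60 − 45.60 = -25.00.
Upper fence = Q3 + 3·IQR = 35.80 + 45.60 = 81.40.
35.8 lies within [-25.00, 81.40].

no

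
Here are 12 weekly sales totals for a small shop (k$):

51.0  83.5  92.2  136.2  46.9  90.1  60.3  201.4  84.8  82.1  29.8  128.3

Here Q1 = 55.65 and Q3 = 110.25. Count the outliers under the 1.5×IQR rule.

IQR = 54.60; fences at 55.65 − 81.90 = -26.25 and 110.25 + 81.90 = 192.15.
Outside the cutoffs: 201.4.

1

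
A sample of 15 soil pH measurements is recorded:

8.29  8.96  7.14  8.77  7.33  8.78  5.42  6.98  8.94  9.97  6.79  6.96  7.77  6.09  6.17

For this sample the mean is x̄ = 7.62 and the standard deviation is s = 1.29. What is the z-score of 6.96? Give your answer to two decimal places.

z = (6.96 − 7.62) / 1.29 = -0.51.

-0.51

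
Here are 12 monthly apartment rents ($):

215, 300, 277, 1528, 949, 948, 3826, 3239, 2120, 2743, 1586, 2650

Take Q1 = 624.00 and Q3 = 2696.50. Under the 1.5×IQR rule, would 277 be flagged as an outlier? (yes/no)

no

IQR = Q3 − Q1 = 2696.50 − 624.00 = 2072.50.
Lower fence = Q1 − 1.5·IQR = 624.00 − 3108.75 = -2484.75.
Upper fence = Q3 + 1.5·IQR = 2696.50 + 3108.75 = 5805.25.
277 lies within [-2484.75, 5805.25].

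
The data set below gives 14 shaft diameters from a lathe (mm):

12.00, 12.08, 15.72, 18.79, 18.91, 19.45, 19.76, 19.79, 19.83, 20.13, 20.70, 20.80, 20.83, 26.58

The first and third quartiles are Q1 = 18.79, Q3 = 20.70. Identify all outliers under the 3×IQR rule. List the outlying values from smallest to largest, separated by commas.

12.00, 12.08, 26.58

IQR = Q3 − Q1 = 20.70 − 18.79 = 1.91.
Lower fence = Q1 − 3·IQR = 18.79 − 5.73 = 13.06.
Upper fence = Q3 + 3·IQR = 20.70 + 5.73 = 26.43.
12.00 < 13.06 → outlier.
12.08 < 13.06 → outlier.
26.58 > 26.43 → outlier.
All remaining values lie within [13.06, 26.43].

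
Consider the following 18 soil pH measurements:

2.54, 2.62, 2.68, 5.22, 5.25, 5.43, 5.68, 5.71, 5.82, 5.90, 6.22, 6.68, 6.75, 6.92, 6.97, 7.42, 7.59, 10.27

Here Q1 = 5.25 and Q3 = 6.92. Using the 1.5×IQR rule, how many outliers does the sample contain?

4

IQR = 1.67; fences at 5.25 − 2.505 = 2.745 and 6.92 + 2.505 = 9.425.
Outside the cutoffs: 2.54, 2.62, 2.68, 10.27.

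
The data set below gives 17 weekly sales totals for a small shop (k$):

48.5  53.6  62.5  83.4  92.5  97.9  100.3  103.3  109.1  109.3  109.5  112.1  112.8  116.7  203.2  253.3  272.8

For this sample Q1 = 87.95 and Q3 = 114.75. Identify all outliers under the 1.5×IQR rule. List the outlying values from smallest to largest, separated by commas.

203.2, 253.3, 272.8

IQR = Q3 − Q1 = 114.75 − 87.95 = 26.80.
Lower fence = Q1 − 1.5·IQR = 87.95 − 40.20 = 47.75.
Upper fence = Q3 + 1.5·IQR = 114.75 + 40.20 = 154.95.
203.2 > 154.95 → outlier.
253.3 > 154.95 → outlier.
272.8 > 154.95 → outlier.
All remaining values lie within [47.75, 154.95].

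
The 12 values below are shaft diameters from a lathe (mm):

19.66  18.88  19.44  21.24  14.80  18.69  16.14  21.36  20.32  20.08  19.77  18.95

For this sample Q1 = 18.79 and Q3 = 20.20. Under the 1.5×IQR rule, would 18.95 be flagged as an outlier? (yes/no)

IQR = Q3 − Q1 = 20.20 − 18.79 = 1.41.
Lower fence = Q1 − 1.5·IQR = 18.79 − 2.115 = 16.675.
Upper fence = Q3 + 1.5·IQR = 20.20 + 2.115 = 22.315.
18.95 lies within [16.675, 22.315].

no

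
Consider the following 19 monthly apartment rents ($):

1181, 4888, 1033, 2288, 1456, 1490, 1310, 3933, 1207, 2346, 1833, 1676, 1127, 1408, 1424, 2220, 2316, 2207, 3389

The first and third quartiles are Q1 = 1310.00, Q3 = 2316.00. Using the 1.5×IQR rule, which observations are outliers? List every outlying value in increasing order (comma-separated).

IQR = Q3 − Q1 = 2316.00 − 1310.00 = 1006.00.
Lower fence = Q1 − 1.5·IQR = 1310.00 − 1509.00 = -199.00.
Upper fence = Q3 + 1.5·IQR = 2316.00 + 1509.00 = 3825.00.
3933 > 3825.00 → outlier.
4888 > 3825.00 → outlier.
All remaining values lie within [-199.00, 3825.00].

3933, 4888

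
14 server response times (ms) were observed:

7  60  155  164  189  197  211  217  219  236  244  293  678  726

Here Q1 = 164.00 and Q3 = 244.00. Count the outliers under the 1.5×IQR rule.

3

IQR = 80.00; fences at 164.00 − 120.00 = 44.00 and 244.00 + 120.00 = 364.00.
Outside the cutoffs: 7, 678, 726.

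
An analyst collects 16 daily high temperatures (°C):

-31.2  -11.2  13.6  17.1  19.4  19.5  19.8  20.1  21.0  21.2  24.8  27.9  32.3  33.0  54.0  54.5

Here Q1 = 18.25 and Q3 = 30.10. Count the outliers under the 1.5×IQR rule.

IQR = 11.85; fences at 18.25 − 17.775 = 0.475 and 30.10 + 17.775 = 47.875.
Outside the cutoffs: -31.2, -11.2, 54.0, 54.5.

4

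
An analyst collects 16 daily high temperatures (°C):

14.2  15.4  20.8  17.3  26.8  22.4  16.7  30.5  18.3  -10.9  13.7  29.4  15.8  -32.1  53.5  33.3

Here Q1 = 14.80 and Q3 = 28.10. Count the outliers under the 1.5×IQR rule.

IQR = 13.30; fences at 14.80 − 19.95 = -5.15 and 28.10 + 19.95 = 48.05.
Outside the cutoffs: -32.1, -10.9, 53.5.

3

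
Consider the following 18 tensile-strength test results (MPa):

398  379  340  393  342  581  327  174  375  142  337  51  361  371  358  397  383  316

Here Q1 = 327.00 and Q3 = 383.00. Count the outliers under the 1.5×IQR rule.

4

IQR = 56.00; fences at 327.00 − 84.00 = 243.00 and 383.00 + 84.00 = 467.00.
Outside the cutoffs: 51, 142, 174, 581.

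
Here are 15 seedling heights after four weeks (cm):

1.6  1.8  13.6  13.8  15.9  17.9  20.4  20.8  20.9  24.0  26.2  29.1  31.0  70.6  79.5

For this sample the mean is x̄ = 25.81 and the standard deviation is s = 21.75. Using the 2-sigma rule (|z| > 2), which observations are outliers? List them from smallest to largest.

70.6, 79.5

Cutoffs at x̄ ± 2s: 25.81 ± 2·21.75 = [-17.69, 69.31].
70.6: z = 2.06, |z| > 2 → outlier.
79.5: z = 2.47, |z| > 2 → outlier.
Every other value lies within [-17.69, 69.31].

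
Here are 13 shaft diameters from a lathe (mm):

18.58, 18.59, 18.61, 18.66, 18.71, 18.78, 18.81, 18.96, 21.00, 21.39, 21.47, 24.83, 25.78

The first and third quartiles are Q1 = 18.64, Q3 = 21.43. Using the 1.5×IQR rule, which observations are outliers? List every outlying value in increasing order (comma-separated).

25.78

IQR = Q3 − Q1 = 21.43 − 18.64 = 2.79.
Lower fence = Q1 − 1.5·IQR = 18.64 − 4.185 = 14.455.
Upper fence = Q3 + 1.5·IQR = 21.43 + 4.185 = 25.615.
25.78 > 25.615 → outlier.
All remaining values lie within [14.455, 25.615].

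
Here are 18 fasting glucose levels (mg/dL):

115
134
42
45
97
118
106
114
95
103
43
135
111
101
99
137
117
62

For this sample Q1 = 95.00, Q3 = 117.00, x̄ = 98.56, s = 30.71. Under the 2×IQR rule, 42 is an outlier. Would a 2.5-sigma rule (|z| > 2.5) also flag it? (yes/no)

z = (42 − 98.56) / 30.71 = -1.84.
|z| = 1.84 ≤ 2.5.

no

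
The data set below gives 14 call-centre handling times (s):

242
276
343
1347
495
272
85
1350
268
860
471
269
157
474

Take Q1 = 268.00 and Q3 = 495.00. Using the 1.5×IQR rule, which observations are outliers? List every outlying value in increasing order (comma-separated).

860, 1347, 1350

IQR = Q3 − Q1 = 495.00 − 268.00 = 227.00.
Lower fence = Q1 − 1.5·IQR = 268.00 − 340.50 = -72.50.
Upper fence = Q3 + 1.5·IQR = 495.00 + 340.50 = 835.50.
860 > 835.50 → outlier.
1347 > 835.50 → outlier.
1350 > 835.50 → outlier.
All remaining values lie within [-72.50, 835.50].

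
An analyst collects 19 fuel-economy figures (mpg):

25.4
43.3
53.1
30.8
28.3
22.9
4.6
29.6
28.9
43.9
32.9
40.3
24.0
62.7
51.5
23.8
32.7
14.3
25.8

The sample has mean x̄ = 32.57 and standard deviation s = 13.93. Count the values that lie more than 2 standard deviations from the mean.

2

Cutoffs: x̄ ± 2s = [4.71, 60.43].
Outside the cutoffs: 4.6, 62.7.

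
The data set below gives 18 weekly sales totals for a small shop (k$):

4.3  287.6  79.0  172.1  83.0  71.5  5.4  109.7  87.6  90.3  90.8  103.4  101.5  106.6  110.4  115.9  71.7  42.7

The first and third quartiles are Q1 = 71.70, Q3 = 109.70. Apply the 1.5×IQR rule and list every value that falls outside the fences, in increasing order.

IQR = Q3 − Q1 = 109.70 − 71.70 = 38.00.
Lower fence = Q1 − 1.5·IQR = 71.70 − 57.00 = 14.70.
Upper fence = Q3 + 1.5·IQR = 109.70 + 57.00 = 166.70.
4.3 < 14.70 → outlier.
5.4 < 14.70 → outlier.
172.1 > 166.70 → outlier.
287.6 > 166.70 → outlier.
All remaining values lie within [14.70, 166.70].

4.3, 5.4, 172.1, 287.6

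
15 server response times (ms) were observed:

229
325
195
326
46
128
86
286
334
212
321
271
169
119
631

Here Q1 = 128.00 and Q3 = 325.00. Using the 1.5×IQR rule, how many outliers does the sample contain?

IQR = 197.00; fences at 128.00 − 295.50 = -167.50 and 325.00 + 295.50 = 620.50.
Outside the cutoffs: 631.

1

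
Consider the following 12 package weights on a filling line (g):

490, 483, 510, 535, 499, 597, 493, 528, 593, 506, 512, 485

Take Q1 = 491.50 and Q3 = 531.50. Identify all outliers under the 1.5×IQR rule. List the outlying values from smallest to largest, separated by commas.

IQR = Q3 − Q1 = 531.50 − 491.50 = 40.00.
Lower fence = Q1 − 1.5·IQR = 491.50 − 60.00 = 431.50.
Upper fence = Q3 + 1.5·IQR = 531.50 + 60.00 = 591.50.
593 > 591.50 → outlier.
597 > 591.50 → outlier.
All remaining values lie within [431.50, 591.50].

593, 597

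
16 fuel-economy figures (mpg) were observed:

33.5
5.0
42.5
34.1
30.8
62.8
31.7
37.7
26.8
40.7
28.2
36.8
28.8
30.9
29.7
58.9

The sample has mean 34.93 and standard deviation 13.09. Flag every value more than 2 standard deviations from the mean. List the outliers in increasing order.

Cutoffs at x̄ ± 2s: 34.93 ± 2·13.09 = [8.75, 61.11].
5.0: z = -2.29, |z| > 2 → outlier.
62.8: z = 2.13, |z| > 2 → outlier.
Every other value lies within [8.75, 61.11].

5.0, 62.8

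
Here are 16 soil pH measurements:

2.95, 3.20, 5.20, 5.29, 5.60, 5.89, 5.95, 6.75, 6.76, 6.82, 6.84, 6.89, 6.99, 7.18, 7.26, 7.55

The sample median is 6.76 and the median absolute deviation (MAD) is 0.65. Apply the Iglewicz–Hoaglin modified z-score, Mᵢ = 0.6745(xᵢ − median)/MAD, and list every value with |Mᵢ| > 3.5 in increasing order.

2.95, 3.20

|Mᵢ| > 3.5 ⇔ |xᵢ − 6.76| > 3.5·0.65/0.6745 = 3.37.
So outliers lie outside [3.39, 10.13].
2.95: M = -3.95 → outlier.
3.20: M = -3.69 → outlier.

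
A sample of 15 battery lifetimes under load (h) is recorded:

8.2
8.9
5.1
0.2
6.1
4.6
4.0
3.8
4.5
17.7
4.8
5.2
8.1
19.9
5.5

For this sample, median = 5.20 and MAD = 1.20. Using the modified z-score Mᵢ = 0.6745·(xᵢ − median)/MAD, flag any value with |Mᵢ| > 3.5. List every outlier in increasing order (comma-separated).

17.7, 19.9

|Mᵢ| > 3.5 ⇔ |xᵢ − 5.20| > 3.5·1.20/0.6745 = 6.23.
So outliers lie outside [-1.03, 11.43].
17.7: M = 7.03 → outlier.
19.9: M = 8.26 → outlier.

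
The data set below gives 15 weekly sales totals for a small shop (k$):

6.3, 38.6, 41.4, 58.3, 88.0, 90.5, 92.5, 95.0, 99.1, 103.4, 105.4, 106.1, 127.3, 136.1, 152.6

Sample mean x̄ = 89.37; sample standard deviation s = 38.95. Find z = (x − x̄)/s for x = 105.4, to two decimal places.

z = (105.4 − 89.37) / 38.95 = 0.41.

0.41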